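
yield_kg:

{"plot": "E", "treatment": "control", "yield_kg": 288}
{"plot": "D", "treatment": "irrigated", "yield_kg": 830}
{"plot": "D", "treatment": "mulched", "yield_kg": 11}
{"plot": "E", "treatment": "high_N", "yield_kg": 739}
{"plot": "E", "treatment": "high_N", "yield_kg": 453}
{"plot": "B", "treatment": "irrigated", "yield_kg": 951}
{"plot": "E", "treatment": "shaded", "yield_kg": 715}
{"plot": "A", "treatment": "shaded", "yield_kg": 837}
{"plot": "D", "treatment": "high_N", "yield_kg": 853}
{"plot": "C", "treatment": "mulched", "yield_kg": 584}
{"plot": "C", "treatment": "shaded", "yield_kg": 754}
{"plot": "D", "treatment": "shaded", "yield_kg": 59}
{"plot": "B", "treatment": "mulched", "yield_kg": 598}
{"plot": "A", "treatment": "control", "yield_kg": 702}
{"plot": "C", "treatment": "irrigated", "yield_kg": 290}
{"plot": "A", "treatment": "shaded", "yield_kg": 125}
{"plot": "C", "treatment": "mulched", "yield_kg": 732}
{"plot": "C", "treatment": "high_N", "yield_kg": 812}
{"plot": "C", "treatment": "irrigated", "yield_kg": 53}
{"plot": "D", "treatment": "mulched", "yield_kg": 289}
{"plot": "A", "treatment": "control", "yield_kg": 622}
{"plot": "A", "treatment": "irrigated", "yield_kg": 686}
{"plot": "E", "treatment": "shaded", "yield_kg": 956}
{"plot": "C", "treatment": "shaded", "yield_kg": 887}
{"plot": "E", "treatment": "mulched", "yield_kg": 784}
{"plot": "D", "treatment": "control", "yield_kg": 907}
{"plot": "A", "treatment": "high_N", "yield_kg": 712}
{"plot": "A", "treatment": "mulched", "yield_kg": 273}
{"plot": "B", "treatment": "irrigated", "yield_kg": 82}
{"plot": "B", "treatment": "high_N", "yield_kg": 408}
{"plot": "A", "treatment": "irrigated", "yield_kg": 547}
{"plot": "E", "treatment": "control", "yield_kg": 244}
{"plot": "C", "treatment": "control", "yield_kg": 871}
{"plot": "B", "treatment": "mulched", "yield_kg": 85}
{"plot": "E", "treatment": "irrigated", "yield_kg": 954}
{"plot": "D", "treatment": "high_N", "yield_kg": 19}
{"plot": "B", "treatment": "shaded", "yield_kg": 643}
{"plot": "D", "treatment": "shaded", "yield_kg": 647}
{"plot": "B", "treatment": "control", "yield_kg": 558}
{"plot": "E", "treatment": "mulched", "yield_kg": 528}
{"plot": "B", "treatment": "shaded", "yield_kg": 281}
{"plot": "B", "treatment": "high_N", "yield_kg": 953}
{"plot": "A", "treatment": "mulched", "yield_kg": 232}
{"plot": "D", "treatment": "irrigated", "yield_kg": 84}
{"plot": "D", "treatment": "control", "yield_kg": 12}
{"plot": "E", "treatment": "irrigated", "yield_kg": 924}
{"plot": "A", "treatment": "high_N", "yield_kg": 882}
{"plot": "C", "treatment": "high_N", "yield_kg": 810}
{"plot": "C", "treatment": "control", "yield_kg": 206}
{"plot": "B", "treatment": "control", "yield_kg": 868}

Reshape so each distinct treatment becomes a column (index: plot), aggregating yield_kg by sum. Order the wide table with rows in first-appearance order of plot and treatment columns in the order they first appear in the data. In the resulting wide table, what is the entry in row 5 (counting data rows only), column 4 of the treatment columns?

With rows in first-appearance order of plot, row 5 is plot=C. treatment columns in first-appearance order: control, irrigated, mulched, high_N, shaded; column 4 is high_N.
Long rows with plot=C, treatment=high_N: 812 + 810 = 1622.

1622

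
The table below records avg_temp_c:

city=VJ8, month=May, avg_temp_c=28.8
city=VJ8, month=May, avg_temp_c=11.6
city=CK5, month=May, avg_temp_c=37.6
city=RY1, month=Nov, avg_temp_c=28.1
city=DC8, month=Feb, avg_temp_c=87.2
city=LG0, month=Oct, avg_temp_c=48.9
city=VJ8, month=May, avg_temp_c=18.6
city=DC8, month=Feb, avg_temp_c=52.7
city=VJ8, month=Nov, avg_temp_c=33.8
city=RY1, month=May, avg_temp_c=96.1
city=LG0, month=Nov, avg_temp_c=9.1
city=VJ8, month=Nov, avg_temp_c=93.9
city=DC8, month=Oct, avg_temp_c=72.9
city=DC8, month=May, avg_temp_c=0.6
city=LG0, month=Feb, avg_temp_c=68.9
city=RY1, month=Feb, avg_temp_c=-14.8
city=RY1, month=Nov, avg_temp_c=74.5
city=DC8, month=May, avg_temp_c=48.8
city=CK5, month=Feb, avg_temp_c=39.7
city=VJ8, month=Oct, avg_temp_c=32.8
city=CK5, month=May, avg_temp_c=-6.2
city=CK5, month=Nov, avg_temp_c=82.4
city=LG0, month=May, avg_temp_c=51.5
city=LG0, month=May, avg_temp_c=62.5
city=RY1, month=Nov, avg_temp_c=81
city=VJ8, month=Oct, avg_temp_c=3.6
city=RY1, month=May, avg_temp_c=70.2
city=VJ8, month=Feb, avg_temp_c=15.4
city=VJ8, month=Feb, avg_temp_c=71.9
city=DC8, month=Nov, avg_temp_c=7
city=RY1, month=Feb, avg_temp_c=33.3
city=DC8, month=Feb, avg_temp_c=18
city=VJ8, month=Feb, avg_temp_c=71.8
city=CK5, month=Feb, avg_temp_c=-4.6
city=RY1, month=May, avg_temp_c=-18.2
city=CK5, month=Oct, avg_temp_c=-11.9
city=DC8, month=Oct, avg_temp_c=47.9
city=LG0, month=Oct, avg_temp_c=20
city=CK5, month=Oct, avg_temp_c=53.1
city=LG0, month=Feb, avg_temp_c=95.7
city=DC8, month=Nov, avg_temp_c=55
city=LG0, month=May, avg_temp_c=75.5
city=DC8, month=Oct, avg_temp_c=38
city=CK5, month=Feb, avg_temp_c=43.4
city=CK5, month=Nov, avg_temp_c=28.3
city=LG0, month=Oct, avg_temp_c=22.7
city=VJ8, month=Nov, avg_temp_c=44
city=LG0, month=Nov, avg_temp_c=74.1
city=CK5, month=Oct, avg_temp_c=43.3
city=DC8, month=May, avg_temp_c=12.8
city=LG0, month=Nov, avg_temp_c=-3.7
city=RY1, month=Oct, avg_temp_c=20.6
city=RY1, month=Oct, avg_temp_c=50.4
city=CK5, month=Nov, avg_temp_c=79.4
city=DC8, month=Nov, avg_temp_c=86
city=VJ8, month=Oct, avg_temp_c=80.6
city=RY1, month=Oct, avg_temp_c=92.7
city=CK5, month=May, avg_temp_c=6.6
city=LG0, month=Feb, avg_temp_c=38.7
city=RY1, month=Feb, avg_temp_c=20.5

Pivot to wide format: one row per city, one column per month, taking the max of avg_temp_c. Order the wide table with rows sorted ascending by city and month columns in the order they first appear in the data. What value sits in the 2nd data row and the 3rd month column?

87.2

With rows sorted ascending by city, row 2 is city=DC8. month columns in first-appearance order: May, Nov, Feb, Oct; column 3 is Feb.
Long rows with city=DC8, month=Feb: max(87.2, 52.7, 18) = 87.2.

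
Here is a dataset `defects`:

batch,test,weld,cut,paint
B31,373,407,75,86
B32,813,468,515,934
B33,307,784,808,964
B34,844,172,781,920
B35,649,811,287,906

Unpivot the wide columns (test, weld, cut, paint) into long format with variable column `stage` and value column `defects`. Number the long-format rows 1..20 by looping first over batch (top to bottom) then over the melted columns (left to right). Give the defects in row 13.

844

20 rows total (5 × 4). Row 13: index ⌊(13-1)/4⌋ = 3 into batch → B34; (13-1) mod 4 = 0 into the melted columns → test.
So row 13 is (B34, test, 844); defects = 844.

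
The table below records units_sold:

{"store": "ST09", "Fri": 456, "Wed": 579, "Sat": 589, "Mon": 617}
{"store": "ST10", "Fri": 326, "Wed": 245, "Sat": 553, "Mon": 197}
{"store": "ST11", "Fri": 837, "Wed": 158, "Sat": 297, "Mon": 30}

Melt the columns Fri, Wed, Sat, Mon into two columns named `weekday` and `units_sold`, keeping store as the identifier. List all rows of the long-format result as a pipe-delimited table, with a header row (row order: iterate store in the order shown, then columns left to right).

Each (store, column) pair becomes one row: 3 × 4 = 12 rows.
For example, (ST09, Fri) → units_sold=456.

| store | weekday | units_sold |
| ST09 | Fri | 456 |
| ST09 | Wed | 579 |
| ST09 | Sat | 589 |
| ST09 | Mon | 617 |
| ST10 | Fri | 326 |
| ST10 | Wed | 245 |
| ST10 | Sat | 553 |
| ST10 | Mon | 197 |
| ST11 | Fri | 837 |
| ST11 | Wed | 158 |
| ST11 | Sat | 297 |
| ST11 | Mon | 30 |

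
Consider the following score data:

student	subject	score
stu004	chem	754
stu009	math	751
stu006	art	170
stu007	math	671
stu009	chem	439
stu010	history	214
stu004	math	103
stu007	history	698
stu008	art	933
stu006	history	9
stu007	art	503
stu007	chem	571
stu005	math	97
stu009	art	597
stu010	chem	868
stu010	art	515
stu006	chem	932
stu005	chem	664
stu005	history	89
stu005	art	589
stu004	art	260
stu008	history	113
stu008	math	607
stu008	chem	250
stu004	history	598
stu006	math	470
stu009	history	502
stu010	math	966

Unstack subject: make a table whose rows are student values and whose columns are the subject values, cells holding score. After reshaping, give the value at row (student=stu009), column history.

502

Wide layout: rows indexed by student, columns are the 4 distinct subject values (chem, math, art, history).
Cell (student=stu009, subject=history) draws from the long row where student=stu009 and subject=history, which has score=502.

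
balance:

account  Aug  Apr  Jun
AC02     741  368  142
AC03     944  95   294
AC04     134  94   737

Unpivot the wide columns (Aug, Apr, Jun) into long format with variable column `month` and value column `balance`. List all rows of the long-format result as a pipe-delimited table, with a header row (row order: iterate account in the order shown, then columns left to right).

| account | month | balance |
| AC02 | Aug | 741 |
| AC02 | Apr | 368 |
| AC02 | Jun | 142 |
| AC03 | Aug | 944 |
| AC03 | Apr | 95 |
| AC03 | Jun | 294 |
| AC04 | Aug | 134 |
| AC04 | Apr | 94 |
| AC04 | Jun | 737 |

Each (account, column) pair becomes one row: 3 × 3 = 9 rows.
For example, (AC02, Aug) → balance=741.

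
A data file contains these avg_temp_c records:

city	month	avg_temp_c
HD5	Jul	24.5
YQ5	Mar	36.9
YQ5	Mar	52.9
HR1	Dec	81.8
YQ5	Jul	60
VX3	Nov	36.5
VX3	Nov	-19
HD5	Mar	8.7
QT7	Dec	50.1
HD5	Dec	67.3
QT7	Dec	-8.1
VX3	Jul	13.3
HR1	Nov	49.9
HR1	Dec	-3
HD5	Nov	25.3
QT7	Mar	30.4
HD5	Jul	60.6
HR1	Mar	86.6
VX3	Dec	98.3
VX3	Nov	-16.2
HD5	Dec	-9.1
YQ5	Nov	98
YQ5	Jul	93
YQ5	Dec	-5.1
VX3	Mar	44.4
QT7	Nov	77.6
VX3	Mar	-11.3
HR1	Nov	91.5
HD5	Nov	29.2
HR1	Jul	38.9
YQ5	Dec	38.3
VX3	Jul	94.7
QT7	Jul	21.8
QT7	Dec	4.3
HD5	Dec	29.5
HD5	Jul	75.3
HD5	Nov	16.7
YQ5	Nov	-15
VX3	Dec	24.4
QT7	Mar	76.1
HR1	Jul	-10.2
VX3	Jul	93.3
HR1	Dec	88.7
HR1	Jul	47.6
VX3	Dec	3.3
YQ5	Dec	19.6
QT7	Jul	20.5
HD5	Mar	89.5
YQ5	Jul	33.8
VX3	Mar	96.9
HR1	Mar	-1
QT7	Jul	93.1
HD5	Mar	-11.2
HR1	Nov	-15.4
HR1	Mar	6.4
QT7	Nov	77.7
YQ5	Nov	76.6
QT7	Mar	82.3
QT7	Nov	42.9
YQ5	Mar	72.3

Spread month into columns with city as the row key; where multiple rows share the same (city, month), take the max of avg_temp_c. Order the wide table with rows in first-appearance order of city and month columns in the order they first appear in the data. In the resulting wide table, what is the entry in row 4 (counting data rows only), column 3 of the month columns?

With rows in first-appearance order of city, row 4 is city=VX3. month columns in first-appearance order: Jul, Mar, Dec, Nov; column 3 is Dec.
Long rows with city=VX3, month=Dec: max(98.3, 24.4, 3.3) = 98.3.

98.3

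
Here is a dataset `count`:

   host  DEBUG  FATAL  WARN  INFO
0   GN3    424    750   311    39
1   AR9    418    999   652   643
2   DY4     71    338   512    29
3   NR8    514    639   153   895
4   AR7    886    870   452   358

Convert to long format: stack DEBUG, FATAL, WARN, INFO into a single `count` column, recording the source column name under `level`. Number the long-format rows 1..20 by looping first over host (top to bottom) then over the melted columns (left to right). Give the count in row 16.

895

20 rows total (5 × 4). Row 16: index ⌊(16-1)/4⌋ = 3 into host → NR8; (16-1) mod 4 = 3 into the melted columns → INFO.
So row 16 is (NR8, INFO, 895); count = 895.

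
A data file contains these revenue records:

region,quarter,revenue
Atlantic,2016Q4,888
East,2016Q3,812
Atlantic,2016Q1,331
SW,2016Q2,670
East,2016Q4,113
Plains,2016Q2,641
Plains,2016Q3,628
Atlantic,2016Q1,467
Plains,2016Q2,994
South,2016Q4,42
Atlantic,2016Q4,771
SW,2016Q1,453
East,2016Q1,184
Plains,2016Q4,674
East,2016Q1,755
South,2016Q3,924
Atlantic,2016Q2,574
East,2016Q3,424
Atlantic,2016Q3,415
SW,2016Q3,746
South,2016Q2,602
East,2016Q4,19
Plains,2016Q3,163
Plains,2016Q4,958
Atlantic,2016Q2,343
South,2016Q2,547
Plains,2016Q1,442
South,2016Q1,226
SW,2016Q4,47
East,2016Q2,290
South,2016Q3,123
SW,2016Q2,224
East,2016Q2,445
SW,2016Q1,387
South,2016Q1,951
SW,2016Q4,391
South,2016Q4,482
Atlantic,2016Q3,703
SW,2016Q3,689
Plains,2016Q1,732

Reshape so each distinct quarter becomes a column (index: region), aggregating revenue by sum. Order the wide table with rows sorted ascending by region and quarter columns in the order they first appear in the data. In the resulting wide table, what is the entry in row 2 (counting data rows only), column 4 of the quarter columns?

With rows sorted ascending by region, row 2 is region=East. quarter columns in first-appearance order: 2016Q4, 2016Q3, 2016Q1, 2016Q2; column 4 is 2016Q2.
Long rows with region=East, quarter=2016Q2: 290 + 445 = 735.

735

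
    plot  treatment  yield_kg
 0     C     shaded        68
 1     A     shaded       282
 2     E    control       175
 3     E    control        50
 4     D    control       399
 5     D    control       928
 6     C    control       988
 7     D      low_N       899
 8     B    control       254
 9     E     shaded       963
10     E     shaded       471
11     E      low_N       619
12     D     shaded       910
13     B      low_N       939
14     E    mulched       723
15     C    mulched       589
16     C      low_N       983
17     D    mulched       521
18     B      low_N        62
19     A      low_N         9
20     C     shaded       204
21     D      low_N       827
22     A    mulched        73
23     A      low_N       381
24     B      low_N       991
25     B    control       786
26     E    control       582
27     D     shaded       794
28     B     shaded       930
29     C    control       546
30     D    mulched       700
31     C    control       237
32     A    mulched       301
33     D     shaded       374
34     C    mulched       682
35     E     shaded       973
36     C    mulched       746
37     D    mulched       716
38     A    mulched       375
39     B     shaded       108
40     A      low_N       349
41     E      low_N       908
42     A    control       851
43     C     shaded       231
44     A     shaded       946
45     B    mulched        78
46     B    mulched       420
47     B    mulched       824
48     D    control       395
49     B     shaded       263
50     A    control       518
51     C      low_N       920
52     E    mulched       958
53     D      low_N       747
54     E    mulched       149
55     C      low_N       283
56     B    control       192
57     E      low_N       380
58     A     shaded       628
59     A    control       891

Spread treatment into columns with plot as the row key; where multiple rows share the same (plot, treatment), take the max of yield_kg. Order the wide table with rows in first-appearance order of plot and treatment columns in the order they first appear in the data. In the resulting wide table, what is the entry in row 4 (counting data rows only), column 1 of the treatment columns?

910

With rows in first-appearance order of plot, row 4 is plot=D. treatment columns in first-appearance order: shaded, control, low_N, mulched; column 1 is shaded.
Long rows with plot=D, treatment=shaded: max(910, 794, 374) = 910.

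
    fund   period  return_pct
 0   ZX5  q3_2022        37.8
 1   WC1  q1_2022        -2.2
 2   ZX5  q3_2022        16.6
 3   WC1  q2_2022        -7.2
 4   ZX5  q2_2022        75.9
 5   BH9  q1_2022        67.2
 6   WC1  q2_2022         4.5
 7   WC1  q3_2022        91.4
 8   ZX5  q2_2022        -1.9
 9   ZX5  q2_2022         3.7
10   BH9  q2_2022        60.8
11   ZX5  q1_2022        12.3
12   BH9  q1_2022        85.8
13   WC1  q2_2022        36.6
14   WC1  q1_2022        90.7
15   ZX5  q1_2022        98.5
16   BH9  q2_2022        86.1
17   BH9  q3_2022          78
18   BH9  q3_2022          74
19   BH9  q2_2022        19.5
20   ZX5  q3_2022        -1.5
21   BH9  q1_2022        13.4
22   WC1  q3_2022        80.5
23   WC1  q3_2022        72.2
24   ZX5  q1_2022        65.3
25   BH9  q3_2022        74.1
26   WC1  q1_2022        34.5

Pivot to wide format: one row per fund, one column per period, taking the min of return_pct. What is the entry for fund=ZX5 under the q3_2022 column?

-1.5

Rows with fund=ZX5 and period=q3_2022: return_pct values are 37.8, 16.6, -1.5.
min(37.8, 16.6, -1.5) = -1.5.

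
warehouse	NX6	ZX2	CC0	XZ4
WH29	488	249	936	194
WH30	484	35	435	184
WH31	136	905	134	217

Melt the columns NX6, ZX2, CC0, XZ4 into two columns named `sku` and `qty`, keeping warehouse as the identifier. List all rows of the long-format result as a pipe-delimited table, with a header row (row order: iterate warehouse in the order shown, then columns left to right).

| warehouse | sku | qty |
| WH29 | NX6 | 488 |
| WH29 | ZX2 | 249 |
| WH29 | CC0 | 936 |
| WH29 | XZ4 | 194 |
| WH30 | NX6 | 484 |
| WH30 | ZX2 | 35 |
| WH30 | CC0 | 435 |
| WH30 | XZ4 | 184 |
| WH31 | NX6 | 136 |
| WH31 | ZX2 | 905 |
| WH31 | CC0 | 134 |
| WH31 | XZ4 | 217 |

Each (warehouse, column) pair becomes one row: 3 × 4 = 12 rows.
For example, (WH29, NX6) → qty=488.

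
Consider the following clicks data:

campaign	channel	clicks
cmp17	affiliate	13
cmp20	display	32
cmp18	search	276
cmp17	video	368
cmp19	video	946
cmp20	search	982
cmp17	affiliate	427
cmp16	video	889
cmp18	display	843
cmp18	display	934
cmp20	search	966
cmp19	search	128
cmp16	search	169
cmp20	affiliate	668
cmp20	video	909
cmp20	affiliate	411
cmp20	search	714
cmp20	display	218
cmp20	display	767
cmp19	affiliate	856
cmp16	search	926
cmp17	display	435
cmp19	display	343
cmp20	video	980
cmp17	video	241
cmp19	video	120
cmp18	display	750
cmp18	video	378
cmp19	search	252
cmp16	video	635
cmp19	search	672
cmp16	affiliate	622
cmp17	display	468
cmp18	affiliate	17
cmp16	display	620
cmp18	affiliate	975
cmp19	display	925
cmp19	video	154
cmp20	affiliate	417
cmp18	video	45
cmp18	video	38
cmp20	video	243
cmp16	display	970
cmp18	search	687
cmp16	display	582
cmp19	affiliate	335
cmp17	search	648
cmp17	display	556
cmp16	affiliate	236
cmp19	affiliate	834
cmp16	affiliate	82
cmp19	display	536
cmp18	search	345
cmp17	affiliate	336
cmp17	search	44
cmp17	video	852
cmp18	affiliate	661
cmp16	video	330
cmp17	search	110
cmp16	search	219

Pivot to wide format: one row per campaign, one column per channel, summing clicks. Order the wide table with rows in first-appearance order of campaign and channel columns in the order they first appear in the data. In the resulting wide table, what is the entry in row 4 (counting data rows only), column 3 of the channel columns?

1052

With rows in first-appearance order of campaign, row 4 is campaign=cmp19. channel columns in first-appearance order: affiliate, display, search, video; column 3 is search.
Long rows with campaign=cmp19, channel=search: 128 + 252 + 672 = 1052.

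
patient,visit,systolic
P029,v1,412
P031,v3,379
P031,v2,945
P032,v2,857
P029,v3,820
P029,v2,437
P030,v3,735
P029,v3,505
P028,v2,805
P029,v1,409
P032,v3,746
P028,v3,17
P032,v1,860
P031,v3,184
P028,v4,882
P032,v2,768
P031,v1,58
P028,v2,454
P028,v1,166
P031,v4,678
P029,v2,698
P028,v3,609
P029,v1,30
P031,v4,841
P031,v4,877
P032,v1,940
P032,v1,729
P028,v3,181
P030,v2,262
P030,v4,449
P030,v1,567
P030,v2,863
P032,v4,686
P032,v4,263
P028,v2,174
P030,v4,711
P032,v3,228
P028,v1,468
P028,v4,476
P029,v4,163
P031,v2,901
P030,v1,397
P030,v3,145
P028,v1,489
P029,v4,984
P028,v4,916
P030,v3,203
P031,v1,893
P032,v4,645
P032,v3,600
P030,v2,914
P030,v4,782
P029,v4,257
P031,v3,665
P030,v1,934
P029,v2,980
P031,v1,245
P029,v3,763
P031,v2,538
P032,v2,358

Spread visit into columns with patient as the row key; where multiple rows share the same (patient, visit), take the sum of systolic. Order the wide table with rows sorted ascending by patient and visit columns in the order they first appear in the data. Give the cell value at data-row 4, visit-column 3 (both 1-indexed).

2384

With rows sorted ascending by patient, row 4 is patient=P031. visit columns in first-appearance order: v1, v3, v2, v4; column 3 is v2.
Long rows with patient=P031, visit=v2: 945 + 901 + 538 = 2384.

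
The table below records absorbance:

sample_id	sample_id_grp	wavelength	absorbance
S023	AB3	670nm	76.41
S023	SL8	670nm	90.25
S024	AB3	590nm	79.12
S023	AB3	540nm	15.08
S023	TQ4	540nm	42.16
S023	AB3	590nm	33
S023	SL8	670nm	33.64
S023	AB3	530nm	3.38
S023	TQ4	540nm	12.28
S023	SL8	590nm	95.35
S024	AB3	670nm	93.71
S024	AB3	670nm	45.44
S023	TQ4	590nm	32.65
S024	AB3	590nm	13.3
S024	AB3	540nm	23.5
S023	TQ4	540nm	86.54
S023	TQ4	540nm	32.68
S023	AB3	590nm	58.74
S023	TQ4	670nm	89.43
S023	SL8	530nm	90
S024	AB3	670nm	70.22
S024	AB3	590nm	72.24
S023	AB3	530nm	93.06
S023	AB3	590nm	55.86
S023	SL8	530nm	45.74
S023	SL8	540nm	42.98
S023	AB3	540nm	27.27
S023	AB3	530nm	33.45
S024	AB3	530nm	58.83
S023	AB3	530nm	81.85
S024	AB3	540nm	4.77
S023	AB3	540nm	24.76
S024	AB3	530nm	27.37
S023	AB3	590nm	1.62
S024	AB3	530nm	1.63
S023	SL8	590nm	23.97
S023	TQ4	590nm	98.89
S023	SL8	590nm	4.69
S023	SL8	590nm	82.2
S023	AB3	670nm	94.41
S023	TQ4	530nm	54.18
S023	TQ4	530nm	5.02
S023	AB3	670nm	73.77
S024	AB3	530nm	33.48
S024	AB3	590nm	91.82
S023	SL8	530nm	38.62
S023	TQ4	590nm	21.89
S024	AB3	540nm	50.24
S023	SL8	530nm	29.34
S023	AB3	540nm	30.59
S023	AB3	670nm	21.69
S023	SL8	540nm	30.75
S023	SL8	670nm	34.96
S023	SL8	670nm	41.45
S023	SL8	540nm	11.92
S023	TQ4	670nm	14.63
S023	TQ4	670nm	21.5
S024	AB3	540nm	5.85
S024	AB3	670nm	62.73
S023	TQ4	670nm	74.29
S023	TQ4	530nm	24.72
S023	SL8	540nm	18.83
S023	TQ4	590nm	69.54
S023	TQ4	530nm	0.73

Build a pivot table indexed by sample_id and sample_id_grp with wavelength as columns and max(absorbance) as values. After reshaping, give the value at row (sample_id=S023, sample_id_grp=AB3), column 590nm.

58.74

Rows with sample_id=S023, sample_id_grp=AB3 and wavelength=590nm: absorbance values are 33, 58.74, 55.86, 1.62.
max(33, 58.74, 55.86, 1.62) = 58.74.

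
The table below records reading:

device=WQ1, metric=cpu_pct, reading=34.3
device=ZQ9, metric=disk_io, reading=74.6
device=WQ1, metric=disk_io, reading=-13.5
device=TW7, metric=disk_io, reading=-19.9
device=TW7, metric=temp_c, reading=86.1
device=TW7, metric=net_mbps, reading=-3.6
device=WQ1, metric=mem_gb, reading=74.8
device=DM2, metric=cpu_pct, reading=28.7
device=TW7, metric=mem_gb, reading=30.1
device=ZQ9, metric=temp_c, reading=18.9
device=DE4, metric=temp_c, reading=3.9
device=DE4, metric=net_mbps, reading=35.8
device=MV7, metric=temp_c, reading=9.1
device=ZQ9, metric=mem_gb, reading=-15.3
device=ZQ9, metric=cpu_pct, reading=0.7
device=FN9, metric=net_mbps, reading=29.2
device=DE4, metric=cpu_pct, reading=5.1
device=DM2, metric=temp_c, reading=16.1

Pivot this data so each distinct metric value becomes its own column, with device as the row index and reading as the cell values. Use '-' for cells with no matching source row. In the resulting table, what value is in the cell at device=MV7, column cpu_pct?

No long-format row has device=MV7 and metric=cpu_pct, so the cell is -.

-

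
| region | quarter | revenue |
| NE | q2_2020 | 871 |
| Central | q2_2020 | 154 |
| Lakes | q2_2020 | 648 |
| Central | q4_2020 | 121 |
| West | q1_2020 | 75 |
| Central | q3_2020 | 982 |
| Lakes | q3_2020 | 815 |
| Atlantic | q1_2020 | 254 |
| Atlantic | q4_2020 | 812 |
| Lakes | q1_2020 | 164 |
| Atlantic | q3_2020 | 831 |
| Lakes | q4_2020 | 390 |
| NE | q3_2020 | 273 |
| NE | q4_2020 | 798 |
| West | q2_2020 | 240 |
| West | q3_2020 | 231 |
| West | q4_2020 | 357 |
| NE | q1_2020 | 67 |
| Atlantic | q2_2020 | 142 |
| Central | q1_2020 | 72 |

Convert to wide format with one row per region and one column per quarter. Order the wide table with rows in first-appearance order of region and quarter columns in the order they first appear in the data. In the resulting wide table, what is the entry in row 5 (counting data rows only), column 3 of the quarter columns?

With rows in first-appearance order of region, row 5 is region=Atlantic. quarter columns in first-appearance order: q2_2020, q4_2020, q1_2020, q3_2020; column 3 is q1_2020.
Long rows with region=Atlantic, quarter=q1_2020: revenue = 254.

254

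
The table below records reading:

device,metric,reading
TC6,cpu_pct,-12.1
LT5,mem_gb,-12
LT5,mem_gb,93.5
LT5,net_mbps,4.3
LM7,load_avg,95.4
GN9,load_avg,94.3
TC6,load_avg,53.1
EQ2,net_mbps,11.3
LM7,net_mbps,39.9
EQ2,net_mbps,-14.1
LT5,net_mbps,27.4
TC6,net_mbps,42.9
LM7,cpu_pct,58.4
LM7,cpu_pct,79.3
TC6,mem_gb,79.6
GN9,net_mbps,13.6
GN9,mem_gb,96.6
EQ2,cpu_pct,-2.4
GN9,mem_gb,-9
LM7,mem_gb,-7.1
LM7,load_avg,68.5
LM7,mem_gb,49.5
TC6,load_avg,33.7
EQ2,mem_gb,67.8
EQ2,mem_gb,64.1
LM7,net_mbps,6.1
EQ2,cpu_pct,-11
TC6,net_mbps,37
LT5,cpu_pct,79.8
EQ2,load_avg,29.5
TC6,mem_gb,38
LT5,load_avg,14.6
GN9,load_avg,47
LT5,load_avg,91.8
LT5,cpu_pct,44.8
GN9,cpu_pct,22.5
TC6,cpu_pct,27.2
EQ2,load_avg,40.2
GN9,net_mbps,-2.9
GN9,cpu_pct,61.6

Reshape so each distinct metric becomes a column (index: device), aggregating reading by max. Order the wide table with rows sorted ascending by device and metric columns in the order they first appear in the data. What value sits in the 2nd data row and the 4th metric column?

With rows sorted ascending by device, row 2 is device=GN9. metric columns in first-appearance order: cpu_pct, mem_gb, net_mbps, load_avg; column 4 is load_avg.
Long rows with device=GN9, metric=load_avg: max(94.3, 47) = 94.3.

94.3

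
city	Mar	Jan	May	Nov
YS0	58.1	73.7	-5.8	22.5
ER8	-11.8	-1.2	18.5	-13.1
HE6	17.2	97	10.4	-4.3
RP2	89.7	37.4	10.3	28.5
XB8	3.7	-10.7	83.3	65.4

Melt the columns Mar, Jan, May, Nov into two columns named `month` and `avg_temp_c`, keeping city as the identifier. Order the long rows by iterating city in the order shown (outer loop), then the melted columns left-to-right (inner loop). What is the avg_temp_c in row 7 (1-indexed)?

18.5

20 rows total (5 × 4). Row 7: index ⌊(7-1)/4⌋ = 1 into city → ER8; (7-1) mod 4 = 2 into the melted columns → May.
So row 7 is (ER8, May, 18.5); avg_temp_c = 18.5.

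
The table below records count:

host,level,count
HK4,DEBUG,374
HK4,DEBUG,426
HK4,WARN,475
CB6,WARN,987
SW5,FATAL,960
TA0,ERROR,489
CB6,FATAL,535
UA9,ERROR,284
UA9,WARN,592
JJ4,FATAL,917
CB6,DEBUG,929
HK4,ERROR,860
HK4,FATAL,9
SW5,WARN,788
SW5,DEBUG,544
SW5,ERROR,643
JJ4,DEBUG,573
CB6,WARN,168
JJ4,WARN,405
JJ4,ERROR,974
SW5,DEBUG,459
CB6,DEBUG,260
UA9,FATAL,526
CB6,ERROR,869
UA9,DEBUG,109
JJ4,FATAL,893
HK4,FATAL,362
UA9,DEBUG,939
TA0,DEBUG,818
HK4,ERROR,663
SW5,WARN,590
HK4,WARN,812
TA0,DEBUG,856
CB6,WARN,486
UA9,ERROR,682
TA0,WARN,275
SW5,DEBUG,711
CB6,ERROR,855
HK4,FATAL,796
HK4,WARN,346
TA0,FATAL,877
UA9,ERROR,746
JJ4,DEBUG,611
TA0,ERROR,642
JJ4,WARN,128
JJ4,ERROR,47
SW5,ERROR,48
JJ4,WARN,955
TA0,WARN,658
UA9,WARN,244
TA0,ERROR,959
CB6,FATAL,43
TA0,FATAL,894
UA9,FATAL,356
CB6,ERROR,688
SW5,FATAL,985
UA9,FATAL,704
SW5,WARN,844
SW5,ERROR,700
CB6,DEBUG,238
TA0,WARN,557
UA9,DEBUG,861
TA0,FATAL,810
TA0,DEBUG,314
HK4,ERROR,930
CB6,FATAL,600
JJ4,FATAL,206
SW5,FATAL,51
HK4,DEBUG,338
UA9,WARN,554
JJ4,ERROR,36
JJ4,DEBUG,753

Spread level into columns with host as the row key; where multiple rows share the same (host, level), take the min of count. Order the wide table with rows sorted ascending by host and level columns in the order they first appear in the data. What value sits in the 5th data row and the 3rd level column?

810

With rows sorted ascending by host, row 5 is host=TA0. level columns in first-appearance order: DEBUG, WARN, FATAL, ERROR; column 3 is FATAL.
Long rows with host=TA0, level=FATAL: min(877, 894, 810) = 810.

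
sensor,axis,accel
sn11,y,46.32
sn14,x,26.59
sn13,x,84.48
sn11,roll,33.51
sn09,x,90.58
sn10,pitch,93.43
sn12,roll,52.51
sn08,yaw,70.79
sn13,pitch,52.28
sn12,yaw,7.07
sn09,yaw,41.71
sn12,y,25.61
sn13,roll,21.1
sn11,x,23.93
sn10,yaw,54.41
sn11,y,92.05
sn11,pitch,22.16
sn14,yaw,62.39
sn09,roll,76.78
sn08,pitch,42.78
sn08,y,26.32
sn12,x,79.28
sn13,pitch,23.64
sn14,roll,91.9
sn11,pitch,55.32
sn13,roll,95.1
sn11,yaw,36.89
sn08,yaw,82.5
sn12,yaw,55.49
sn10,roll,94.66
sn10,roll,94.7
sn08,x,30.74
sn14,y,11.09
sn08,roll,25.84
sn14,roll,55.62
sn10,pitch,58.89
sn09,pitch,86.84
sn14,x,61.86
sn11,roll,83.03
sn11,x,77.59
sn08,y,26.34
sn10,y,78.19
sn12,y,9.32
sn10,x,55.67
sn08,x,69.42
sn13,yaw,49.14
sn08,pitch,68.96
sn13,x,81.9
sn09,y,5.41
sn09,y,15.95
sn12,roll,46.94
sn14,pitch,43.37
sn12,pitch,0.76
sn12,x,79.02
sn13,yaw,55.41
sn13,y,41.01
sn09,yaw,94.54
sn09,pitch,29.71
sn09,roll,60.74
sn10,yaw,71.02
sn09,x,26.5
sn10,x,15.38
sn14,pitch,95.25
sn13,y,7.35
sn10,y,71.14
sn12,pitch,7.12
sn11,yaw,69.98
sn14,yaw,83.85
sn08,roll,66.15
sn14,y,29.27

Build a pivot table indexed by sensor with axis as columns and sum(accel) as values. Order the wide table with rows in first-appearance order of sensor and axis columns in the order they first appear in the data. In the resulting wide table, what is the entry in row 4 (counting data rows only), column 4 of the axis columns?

116.55

With rows in first-appearance order of sensor, row 4 is sensor=sn09. axis columns in first-appearance order: y, x, roll, pitch, yaw; column 4 is pitch.
Long rows with sensor=sn09, axis=pitch: 86.84 + 29.71 = 116.55.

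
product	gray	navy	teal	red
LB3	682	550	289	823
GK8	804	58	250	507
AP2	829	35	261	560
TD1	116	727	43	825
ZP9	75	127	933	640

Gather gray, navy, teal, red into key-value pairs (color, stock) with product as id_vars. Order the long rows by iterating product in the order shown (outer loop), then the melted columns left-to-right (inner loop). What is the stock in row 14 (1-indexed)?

20 rows total (5 × 4). Row 14: index ⌊(14-1)/4⌋ = 3 into product → TD1; (14-1) mod 4 = 1 into the melted columns → navy.
So row 14 is (TD1, navy, 727); stock = 727.

727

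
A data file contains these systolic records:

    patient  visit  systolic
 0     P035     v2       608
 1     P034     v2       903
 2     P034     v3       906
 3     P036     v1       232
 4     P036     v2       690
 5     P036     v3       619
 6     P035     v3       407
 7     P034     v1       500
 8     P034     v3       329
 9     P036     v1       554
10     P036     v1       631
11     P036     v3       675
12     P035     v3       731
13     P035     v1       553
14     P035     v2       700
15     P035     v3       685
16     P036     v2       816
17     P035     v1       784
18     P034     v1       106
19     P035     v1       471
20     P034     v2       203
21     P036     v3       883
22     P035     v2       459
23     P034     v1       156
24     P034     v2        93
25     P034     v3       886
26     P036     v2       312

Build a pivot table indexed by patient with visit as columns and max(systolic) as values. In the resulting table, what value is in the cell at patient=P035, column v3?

731

Rows with patient=P035 and visit=v3: systolic values are 407, 731, 685.
max(407, 731, 685) = 731.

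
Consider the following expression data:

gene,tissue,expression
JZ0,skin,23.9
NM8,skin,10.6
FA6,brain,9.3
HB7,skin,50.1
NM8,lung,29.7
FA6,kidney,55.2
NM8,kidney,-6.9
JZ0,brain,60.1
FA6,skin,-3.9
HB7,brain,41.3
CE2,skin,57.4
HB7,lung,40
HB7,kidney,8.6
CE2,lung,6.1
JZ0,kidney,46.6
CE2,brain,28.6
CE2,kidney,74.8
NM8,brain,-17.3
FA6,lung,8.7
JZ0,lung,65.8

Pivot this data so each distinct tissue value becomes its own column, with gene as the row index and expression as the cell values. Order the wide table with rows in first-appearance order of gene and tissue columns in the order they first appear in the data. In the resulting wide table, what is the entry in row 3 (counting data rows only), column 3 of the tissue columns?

With rows in first-appearance order of gene, row 3 is gene=FA6. tissue columns in first-appearance order: skin, brain, lung, kidney; column 3 is lung.
Long rows with gene=FA6, tissue=lung: expression = 8.7.

8.7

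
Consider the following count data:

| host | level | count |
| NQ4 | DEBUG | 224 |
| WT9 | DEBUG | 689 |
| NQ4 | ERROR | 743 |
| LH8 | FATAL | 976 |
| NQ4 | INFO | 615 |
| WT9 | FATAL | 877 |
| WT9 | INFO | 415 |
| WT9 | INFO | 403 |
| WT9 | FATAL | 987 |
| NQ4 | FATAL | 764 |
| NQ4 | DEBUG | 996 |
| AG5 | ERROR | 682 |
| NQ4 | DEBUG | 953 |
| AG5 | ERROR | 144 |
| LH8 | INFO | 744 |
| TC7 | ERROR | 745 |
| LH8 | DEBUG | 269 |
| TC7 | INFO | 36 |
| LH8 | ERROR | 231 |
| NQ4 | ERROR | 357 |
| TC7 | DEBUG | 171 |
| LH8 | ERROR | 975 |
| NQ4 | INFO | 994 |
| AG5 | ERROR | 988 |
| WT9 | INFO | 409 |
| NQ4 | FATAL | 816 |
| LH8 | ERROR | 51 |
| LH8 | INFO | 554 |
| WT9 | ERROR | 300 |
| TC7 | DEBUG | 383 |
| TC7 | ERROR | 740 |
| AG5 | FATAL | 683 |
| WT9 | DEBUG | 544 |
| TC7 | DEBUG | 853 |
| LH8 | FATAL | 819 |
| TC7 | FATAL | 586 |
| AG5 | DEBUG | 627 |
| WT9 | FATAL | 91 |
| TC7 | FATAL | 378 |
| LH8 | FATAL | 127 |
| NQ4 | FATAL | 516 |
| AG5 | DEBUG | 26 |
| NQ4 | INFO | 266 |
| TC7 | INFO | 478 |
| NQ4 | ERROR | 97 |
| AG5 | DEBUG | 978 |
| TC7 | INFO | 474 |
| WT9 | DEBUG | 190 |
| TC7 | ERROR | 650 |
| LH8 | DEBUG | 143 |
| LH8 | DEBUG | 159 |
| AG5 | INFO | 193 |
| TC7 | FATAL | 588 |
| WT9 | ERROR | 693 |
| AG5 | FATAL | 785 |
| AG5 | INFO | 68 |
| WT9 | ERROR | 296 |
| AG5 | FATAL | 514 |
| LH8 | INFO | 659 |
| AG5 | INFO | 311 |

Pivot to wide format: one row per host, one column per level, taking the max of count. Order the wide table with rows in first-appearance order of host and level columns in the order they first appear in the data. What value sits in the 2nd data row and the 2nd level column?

With rows in first-appearance order of host, row 2 is host=WT9. level columns in first-appearance order: DEBUG, ERROR, FATAL, INFO; column 2 is ERROR.
Long rows with host=WT9, level=ERROR: max(300, 693, 296) = 693.

693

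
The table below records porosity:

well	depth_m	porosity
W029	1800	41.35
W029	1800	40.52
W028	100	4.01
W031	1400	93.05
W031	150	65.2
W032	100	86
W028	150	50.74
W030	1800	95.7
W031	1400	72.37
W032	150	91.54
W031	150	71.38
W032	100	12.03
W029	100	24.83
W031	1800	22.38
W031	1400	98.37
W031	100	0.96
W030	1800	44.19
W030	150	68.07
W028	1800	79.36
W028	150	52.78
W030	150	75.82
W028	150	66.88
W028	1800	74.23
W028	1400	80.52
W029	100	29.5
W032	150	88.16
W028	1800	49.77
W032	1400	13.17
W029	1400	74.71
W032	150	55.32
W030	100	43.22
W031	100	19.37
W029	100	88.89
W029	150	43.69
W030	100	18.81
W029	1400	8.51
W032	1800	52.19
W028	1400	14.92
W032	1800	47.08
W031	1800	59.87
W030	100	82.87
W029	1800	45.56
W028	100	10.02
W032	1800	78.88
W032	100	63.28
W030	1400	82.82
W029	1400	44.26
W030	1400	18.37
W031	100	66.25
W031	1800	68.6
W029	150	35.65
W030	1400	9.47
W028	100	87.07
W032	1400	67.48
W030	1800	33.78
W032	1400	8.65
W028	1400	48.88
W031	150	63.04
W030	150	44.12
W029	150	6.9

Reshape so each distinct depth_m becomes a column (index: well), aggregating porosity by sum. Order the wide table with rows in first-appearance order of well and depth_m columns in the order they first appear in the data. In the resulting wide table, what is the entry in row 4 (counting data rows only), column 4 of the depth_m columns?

235.02

With rows in first-appearance order of well, row 4 is well=W032. depth_m columns in first-appearance order: 1800, 100, 1400, 150; column 4 is 150.
Long rows with well=W032, depth_m=150: 91.54 + 88.16 + 55.32 = 235.02.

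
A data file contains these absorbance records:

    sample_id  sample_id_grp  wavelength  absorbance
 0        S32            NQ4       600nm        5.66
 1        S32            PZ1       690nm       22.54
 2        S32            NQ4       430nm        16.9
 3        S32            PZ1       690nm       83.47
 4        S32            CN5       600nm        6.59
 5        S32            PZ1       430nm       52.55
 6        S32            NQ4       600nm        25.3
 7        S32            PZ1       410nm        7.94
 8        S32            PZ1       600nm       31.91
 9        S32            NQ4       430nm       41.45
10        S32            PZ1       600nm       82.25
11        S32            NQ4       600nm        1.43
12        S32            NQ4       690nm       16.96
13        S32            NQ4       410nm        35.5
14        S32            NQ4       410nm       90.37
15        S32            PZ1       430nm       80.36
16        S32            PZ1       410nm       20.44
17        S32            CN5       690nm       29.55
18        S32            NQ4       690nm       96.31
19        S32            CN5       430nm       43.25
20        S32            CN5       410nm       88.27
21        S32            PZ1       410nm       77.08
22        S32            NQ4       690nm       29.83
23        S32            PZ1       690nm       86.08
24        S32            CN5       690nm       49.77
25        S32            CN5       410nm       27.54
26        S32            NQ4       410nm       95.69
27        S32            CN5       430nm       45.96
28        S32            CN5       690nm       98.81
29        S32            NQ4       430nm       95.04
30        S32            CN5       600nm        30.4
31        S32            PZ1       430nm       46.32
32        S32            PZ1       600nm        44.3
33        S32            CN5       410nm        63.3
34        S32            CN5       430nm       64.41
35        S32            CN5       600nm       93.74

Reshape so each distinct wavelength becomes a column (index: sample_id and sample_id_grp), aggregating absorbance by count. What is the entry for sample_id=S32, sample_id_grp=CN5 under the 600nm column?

3

Rows with sample_id=S32, sample_id_grp=CN5 and wavelength=600nm: absorbance values are 6.59, 30.4, 93.74.
3 rows match — count = 3.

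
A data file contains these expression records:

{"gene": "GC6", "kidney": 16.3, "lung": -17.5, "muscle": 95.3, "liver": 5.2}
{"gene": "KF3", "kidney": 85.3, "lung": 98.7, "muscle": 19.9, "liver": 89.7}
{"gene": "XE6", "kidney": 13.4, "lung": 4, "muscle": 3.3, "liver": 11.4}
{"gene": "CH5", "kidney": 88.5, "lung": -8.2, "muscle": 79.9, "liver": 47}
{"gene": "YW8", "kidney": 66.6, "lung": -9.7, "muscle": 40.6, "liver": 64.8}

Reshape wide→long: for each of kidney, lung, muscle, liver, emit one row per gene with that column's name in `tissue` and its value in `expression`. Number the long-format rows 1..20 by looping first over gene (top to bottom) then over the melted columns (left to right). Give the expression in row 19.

20 rows total (5 × 4). Row 19: index ⌊(19-1)/4⌋ = 4 into gene → YW8; (19-1) mod 4 = 2 into the melted columns → muscle.
So row 19 is (YW8, muscle, 40.6); expression = 40.6.

40.6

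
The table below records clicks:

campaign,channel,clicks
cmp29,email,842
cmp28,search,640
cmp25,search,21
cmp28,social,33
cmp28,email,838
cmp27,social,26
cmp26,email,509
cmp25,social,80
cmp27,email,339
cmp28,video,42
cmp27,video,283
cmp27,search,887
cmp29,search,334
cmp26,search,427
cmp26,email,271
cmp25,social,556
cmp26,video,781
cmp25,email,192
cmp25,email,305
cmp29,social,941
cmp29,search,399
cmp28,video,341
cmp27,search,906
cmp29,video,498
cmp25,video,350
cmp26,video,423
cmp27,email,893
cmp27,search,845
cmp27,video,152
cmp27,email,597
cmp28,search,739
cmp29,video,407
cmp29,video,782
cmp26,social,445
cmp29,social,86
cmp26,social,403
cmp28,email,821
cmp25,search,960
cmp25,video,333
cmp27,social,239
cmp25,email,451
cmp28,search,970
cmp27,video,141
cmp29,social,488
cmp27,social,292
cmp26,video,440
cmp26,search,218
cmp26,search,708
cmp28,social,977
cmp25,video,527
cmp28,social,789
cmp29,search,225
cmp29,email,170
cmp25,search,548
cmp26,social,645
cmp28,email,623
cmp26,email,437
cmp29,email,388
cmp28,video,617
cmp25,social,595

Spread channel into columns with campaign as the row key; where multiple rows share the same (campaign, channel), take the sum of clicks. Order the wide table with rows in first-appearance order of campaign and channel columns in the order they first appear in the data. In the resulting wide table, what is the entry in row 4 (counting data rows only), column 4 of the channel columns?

576

With rows in first-appearance order of campaign, row 4 is campaign=cmp27. channel columns in first-appearance order: email, search, social, video; column 4 is video.
Long rows with campaign=cmp27, channel=video: 283 + 152 + 141 = 576.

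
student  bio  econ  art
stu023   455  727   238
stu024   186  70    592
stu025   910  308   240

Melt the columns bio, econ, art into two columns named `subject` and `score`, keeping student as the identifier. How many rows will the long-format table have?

9

3 student values × 3 melted columns = 9 rows.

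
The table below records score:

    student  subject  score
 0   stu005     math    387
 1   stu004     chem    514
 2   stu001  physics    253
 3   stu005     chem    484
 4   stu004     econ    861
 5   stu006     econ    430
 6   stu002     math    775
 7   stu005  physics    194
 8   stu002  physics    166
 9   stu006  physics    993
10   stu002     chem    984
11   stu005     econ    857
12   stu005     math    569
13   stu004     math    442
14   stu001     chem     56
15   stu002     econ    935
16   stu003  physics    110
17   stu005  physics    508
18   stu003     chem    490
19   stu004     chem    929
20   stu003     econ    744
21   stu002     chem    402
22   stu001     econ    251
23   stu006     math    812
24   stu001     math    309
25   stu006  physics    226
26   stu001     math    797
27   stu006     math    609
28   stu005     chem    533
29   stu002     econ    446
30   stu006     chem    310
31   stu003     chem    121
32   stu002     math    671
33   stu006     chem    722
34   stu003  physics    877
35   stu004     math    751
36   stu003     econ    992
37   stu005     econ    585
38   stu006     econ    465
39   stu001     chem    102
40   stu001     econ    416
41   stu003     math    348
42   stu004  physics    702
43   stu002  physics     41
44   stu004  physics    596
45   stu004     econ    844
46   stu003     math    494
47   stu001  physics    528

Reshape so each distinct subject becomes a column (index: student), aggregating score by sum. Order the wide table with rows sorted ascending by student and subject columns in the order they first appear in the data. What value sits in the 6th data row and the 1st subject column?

With rows sorted ascending by student, row 6 is student=stu006. subject columns in first-appearance order: math, chem, physics, econ; column 1 is math.
Long rows with student=stu006, subject=math: 812 + 609 = 1421.

1421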